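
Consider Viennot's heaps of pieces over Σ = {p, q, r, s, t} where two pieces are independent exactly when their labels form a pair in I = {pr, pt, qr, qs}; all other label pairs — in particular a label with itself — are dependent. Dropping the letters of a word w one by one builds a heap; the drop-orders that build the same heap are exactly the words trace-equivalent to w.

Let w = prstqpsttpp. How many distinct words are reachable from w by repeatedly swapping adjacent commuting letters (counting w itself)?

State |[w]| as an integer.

piece 0:p — minimal
piece 1:r — minimal
piece 2:s rests on {0:p, 1:r}
piece 3:t rests on {2:s}
piece 4:q rests on {3:t}
piece 5:p rests on {4:q}
piece 6:s rests on {5:p}
piece 7:t rests on {6:s}
piece 8:t rests on {7:t}
piece 9:p rests on {6:s}
piece 10:p rests on {9:p}
minimal pieces: {0:p, 1:r}
ways to finish when only these pieces remain (= sum over removing one remaining piece with nothing left below it):
  1 left: {8}→1  {10}→1
  2 left: {7,8}→1  {8,10}→2  {9,10}→1
  3 left: {7,8,10}→3  {8,9,10}→3
  4 left: {7,8,9,10}→6
  5 left: {6,7,8,9,10}→6
  6 left: {5,6,7,8,9,10}→6
  7 left: {4,5,6,7,8,9,10}→6
  8 left: {3,4,5,6,7,8,9,10}→6
  9 left: {2,3,4,5,6,7,8,9,10}→6
  placing 0:p first → 6 extensions
  placing 1:r first → 6 extensions
total linear extensions = 12

12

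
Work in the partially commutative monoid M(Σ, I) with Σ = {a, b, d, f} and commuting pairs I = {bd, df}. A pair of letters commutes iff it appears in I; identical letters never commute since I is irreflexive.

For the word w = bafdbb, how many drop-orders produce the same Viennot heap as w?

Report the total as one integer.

4

drop 0:b onto floor
drop 1:a onto {0:b}
drop 2:f onto {1:a}
drop 3:d onto {1:a}
drop 4:b onto {2:f}
drop 5:b onto {4:b}
ground layer = {0:b}
drop-orders for the pieces not yet dropped (sum over which currently-grounded one goes next):
  1 to go: {3} 1  {5} 1
  2 to go: {3,5} 2  {4,5} 1
  3 to go: {2,4,5} 1  {3,4,5} 3
  4 to go: {2,3,4,5} 4
  if 0:b drops first: 4 orders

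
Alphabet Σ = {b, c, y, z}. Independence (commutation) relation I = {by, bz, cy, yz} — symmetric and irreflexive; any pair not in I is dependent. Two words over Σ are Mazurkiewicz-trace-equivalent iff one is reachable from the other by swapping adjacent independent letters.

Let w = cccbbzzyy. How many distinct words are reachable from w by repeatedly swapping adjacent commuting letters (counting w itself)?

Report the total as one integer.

216

#0=c has no predecessor
#1=c depends on [0:c]
#2=c depends on [1:c]
#3=b depends on [2:c]
#4=b depends on [3:b]
#5=z depends on [2:c]
#6=z depends on [5:z]
#7=y has no predecessor
#8=y depends on [7:y]
sources: [0:c, 7:y]
N(rest) = Σ N(rest − s) over sources s of rest; N(one piece) = 1:
  size 1 → [4]=1  [6]=1  [8]=1
  size 2 → [3,4]=1  [4,6]=2  [4,8]=2  [5,6]=1  [6,8]=2  [7,8]=1
  size 3 → [3,4,6]=3  [3,4,8]=3  [4,5,6]=3  [4,6,8]=6  [4,7,8]=3  [5,6,8]=3  [6,7,8]=3
  size 4 → [3,4,5,6]=6  [3,4,6,8]=12  [3,4,7,8]=6  [4,5,6,8]=12  [4,6,7,8]=12  [5,6,7,8]=6
  size 5 → [2,3,4,5,6]=6  [3,4,5,6,8]=30  [3,4,6,7,8]=30  [4,5,6,7,8]=30
  size 6 → [1,2,3,4,5,6]=6  [2,3,4,5,6,8]=36  [3,4,5,6,7,8]=90
  size 7 → [0,1,2,3,4,5,6]=6  [1,2,3,4,5,6,8]=42  [2,3,4,5,6,7,8]=126
  first=0(c) contributes 168
  first=7(y) contributes 48
|[w]| = 216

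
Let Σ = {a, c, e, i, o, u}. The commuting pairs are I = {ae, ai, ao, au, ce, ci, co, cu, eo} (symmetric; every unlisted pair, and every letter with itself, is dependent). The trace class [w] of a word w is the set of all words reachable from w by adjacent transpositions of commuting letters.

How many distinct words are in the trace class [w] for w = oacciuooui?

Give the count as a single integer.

120

0(o) covers ∅
1(a) covers ∅
2(c) covers 1:a
3(c) covers 2:c
4(i) covers 0:o
5(u) covers 4:i
6(o) covers 5:u
7(o) covers 6:o
8(u) covers 7:o
9(i) covers 8:u
floor of heap: 0:o, 1:a
completions by unplaced set U, small U first (add the entries for U minus each lowest piece of U):
  |U|=1: {3}:1  {9}:1
  |U|=2: {2,3}:1  {3,9}:2  {8,9}:1
  |U|=3: {1,2,3}:1  {2,3,9}:3  {3,8,9}:3  {7,8,9}:1
  |U|=4: {1,2,3,9}:4  {2,3,8,9}:6  {3,7,8,9}:4  {6,7,8,9}:1
  |U|=5: {1,2,3,8,9}:10  {2,3,7,8,9}:10  {3,6,7,8,9}:5  {5,6,7,8,9}:1
  |U|=6: {1,2,3,7,8,9}:20  {2,3,6,7,8,9}:15  {3,5,6,7,8,9}:6  {4,5,6,7,8,9}:1
  |U|=7: {0,4,5,6,7,8,9}:1  {1,2,3,6,7,8,9}:35  {2,3,5,6,7,8,9}:21  {3,4,5,6,7,8,9}:7
  |U|=8: {0,3,4,5,6,7,8,9}:8  {1,2,3,5,6,7,8,9}:56  {2,3,4,5,6,7,8,9}:28
  start at 0(o): 84
  start at 1(a): 36
sum over floor = 120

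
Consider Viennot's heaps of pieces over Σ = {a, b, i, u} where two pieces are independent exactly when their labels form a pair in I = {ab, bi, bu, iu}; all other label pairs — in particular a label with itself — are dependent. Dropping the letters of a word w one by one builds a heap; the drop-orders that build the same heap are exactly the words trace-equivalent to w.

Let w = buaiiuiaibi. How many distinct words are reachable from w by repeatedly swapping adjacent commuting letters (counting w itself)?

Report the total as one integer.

220

drop 0:b onto floor
drop 1:u onto floor
drop 2:a onto {1:u}
drop 3:i onto {2:a}
drop 4:i onto {3:i}
drop 5:u onto {2:a}
drop 6:i onto {4:i}
drop 7:a onto {5:u, 6:i}
drop 8:i onto {7:a}
drop 9:b onto {0:b}
drop 10:i onto {8:i}
ground layer = {0:b, 1:u}
drop-orders for the pieces not yet dropped (sum over which currently-grounded one goes next):
  1 to go: {9} 1  {10} 1
  2 to go: {0,9} 1  {8,10} 1  {9,10} 2
  3 to go: {0,9,10} 3  {7,8,10} 1  {8,9,10} 3
  4 to go: {0,8,9,10} 6  {5,7,8,10} 1  {6,7,8,10} 1  {7,8,9,10} 4
  5 to go: {0,7,8,9,10} 10  {4,6,7,8,10} 1  {5,6,7,8,10} 2  {5,7,8,9,10} 5  {6,7,8,9,10} 5
  6 to go: {0,5,7,8,9,10} 15  {0,6,7,8,9,10} 15  {3,4,6,7,8,10} 1  {4,5,6,7,8,10} 3  {4,6,7,8,9,10} 6  {5,6,7,8,9,10} 12
  7 to go: {0,4,6,7,8,9,10} 21  {0,5,6,7,8,9,10} 42  {3,4,5,6,7,8,10} 4  {3,4,6,7,8,9,10} 7  {4,5,6,7,8,9,10} 21
  8 to go: {0,3,4,6,7,8,9,10} 28  {0,4,5,6,7,8,9,10} 84  {2,3,4,5,6,7,8,10} 4  {3,4,5,6,7,8,9,10} 32
  9 to go: {0,3,4,5,6,7,8,9,10} 144  {1,2,3,4,5,6,7,8,10} 4  {2,3,4,5,6,7,8,9,10} 36
  if 0:b drops first: 40 orders
  if 1:u drops first: 180 orders
heap linearizations: 220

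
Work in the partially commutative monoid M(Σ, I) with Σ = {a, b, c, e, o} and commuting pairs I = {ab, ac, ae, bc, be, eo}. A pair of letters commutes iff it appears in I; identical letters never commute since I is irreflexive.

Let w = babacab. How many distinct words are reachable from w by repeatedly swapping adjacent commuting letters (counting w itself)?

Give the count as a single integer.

#0=b has no predecessor
#1=a has no predecessor
#2=b depends on [0:b]
#3=a depends on [1:a]
#4=c has no predecessor
#5=a depends on [3:a]
#6=b depends on [2:b]
sources: [0:b, 1:a, 4:c]
N(rest) = Σ N(rest − s) over sources s of rest; N(one piece) = 1:
  size 1 → [4]=1  [5]=1  [6]=1
  size 2 → [2,6]=1  [3,5]=1  [4,5]=2  [4,6]=2  [5,6]=2
  size 3 → [0,2,6]=1  [1,3,5]=1  [2,4,6]=3  [2,5,6]=3  [3,4,5]=3  [3,5,6]=3  [4,5,6]=6
  size 4 → [0,2,4,6]=4  [0,2,5,6]=4  [1,3,4,5]=4  [1,3,5,6]=4  [2,3,5,6]=6  [2,4,5,6]=12  [3,4,5,6]=12
  size 5 → [0,2,3,5,6]=10  [0,2,4,5,6]=20  [1,2,3,5,6]=10  [1,3,4,5,6]=20  [2,3,4,5,6]=30
  first=0(b) contributes 60
  first=1(a) contributes 60
  first=4(c) contributes 20
|[w]| = 140

140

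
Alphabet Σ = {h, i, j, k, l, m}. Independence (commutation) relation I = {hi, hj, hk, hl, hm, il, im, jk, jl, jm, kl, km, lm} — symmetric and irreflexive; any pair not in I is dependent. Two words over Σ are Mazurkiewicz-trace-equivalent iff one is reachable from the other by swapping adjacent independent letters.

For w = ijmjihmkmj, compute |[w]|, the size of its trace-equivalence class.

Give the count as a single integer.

piece 0:i — minimal
piece 1:j rests on {0:i}
piece 2:m — minimal
piece 3:j rests on {1:j}
piece 4:i rests on {3:j}
piece 5:h — minimal
piece 6:m rests on {2:m}
piece 7:k rests on {4:i}
piece 8:m rests on {6:m}
piece 9:j rests on {4:i}
minimal pieces: {0:i, 2:m, 5:h}
ways to finish when only these pieces remain (= sum over removing one remaining piece with nothing left below it):
  1 left: {5}→1  {7}→1  {8}→1  {9}→1
  2 left: {5,7}→2  {5,8}→2  {5,9}→2  {6,8}→1  {7,8}→2  {7,9}→2  {8,9}→2
  3 left: {2,6,8}→1  {4,7,9}→2  {5,6,8}→3  {5,7,8}→6  {5,7,9}→6  {5,8,9}→6  {6,7,8}→3  {6,8,9}→3  {7,8,9}→6
  4 left: {2,5,6,8}→4  {2,6,7,8}→4  {2,6,8,9}→4  {3,4,7,9}→2  {4,5,7,9}→8  {4,7,8,9}→8  {5,6,7,8}→12  {5,6,8,9}→12  {5,7,8,9}→24  {6,7,8,9}→12
  5 left: {1,3,4,7,9}→2  {2,5,6,7,8}→20  {2,5,6,8,9}→20  {2,6,7,8,9}→20  {3,4,5,7,9}→10  {3,4,7,8,9}→10  {4,5,7,8,9}→40  {4,6,7,8,9}→20  {5,6,7,8,9}→60
  6 left: {0,1,3,4,7,9}→2  {1,3,4,5,7,9}→12  {1,3,4,7,8,9}→12  {2,4,6,7,8,9}→40  {2,5,6,7,8,9}→120  {3,4,5,7,8,9}→60  {3,4,6,7,8,9}→30  {4,5,6,7,8,9}→120
  7 left: {0,1,3,4,5,7,9}→14  {0,1,3,4,7,8,9}→14  {1,3,4,5,7,8,9}→84  {1,3,4,6,7,8,9}→42  {2,3,4,6,7,8,9}→70  {2,4,5,6,7,8,9}→280  {3,4,5,6,7,8,9}→210
  8 left: {0,1,3,4,5,7,8,9}→112  {0,1,3,4,6,7,8,9}→56  {1,2,3,4,6,7,8,9}→112  {1,3,4,5,6,7,8,9}→336  {2,3,4,5,6,7,8,9}→560
  placing 0:i first → 1008 extensions
  placing 2:m first → 504 extensions
  placing 5:h first → 168 extensions
total linear extensions = 1680

1680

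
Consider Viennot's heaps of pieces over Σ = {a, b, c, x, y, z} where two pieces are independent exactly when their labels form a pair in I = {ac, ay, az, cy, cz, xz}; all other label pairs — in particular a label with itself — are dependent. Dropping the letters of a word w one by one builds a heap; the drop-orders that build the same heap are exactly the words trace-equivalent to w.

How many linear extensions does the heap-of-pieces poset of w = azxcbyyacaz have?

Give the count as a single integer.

drop 0:a onto floor
drop 1:z onto floor
drop 2:x onto {0:a}
drop 3:c onto {2:x}
drop 4:b onto {1:z, 3:c}
drop 5:y onto {4:b}
drop 6:y onto {5:y}
drop 7:a onto {4:b}
drop 8:c onto {4:b}
drop 9:a onto {7:a}
drop 10:z onto {6:y}
ground layer = {0:a, 1:z}
drop-orders for the pieces not yet dropped (sum over which currently-grounded one goes next):
  1 to go: {8} 1  {9} 1  {10} 1
  2 to go: {6,10} 1  {7,9} 1  {8,9} 2  {8,10} 2  {9,10} 2
  3 to go: {5,6,10} 1  {6,8,10} 3  {6,9,10} 3  {7,8,9} 3  {7,9,10} 3  {8,9,10} 6
  4 to go: {5,6,8,10} 4  {5,6,9,10} 4  {6,7,9,10} 6  {6,8,9,10} 12  {7,8,9,10} 12
  5 to go: {5,6,7,9,10} 10  {5,6,8,9,10} 20  {6,7,8,9,10} 30
  6 to go: {5,6,7,8,9,10} 60
  7 to go: {4,5,6,7,8,9,10} 60
  8 to go: {1,4,5,6,7,8,9,10} 60  {3,4,5,6,7,8,9,10} 60
  9 to go: {1,3,4,5,6,7,8,9,10} 120  {2,3,4,5,6,7,8,9,10} 60
  if 0:a drops first: 180 orders
  if 1:z drops first: 60 orders
heap linearizations: 240

240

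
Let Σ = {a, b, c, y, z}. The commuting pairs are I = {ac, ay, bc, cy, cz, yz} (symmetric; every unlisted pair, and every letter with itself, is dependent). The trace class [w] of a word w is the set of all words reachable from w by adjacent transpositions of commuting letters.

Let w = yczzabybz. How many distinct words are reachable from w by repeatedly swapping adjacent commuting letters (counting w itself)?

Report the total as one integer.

36

#0=y has no predecessor
#1=c has no predecessor
#2=z has no predecessor
#3=z depends on [2:z]
#4=a depends on [3:z]
#5=b depends on [0:y, 4:a]
#6=y depends on [5:b]
#7=b depends on [6:y]
#8=z depends on [7:b]
sources: [0:y, 1:c, 2:z]
N(rest) = Σ N(rest − s) over sources s of rest; N(one piece) = 1:
  size 1 → [1]=1  [8]=1
  size 2 → [1,8]=2  [7,8]=1
  size 3 → [1,7,8]=3  [6,7,8]=1
  size 4 → [1,6,7,8]=4  [5,6,7,8]=1
  size 5 → [0,5,6,7,8]=1  [1,5,6,7,8]=5  [4,5,6,7,8]=1
  size 6 → [0,1,5,6,7,8]=6  [0,4,5,6,7,8]=2  [1,4,5,6,7,8]=6  [3,4,5,6,7,8]=1
  size 7 → [0,1,4,5,6,7,8]=14  [0,3,4,5,6,7,8]=3  [1,3,4,5,6,7,8]=7  [2,3,4,5,6,7,8]=1
  first=0(y) contributes 8
  first=1(c) contributes 4
  first=2(z) contributes 24
|[w]| = 36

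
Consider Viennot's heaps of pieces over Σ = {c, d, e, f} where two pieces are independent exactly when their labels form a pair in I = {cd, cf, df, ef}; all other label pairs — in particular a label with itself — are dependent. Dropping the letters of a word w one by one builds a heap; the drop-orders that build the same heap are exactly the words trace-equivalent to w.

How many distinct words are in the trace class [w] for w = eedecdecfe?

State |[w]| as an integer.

20

0(e) covers ∅
1(e) covers 0:e
2(d) covers 1:e
3(e) covers 2:d
4(c) covers 3:e
5(d) covers 3:e
6(e) covers 4:c, 5:d
7(c) covers 6:e
8(f) covers ∅
9(e) covers 7:c
floor of heap: 0:e, 8:f
completions by unplaced set U, small U first (add the entries for U minus each lowest piece of U):
  |U|=1: {8}:1  {9}:1
  |U|=2: {7,9}:1  {8,9}:2
  |U|=3: {6,7,9}:1  {7,8,9}:3
  |U|=4: {4,6,7,9}:1  {5,6,7,9}:1  {6,7,8,9}:4
  |U|=5: {4,5,6,7,9}:2  {4,6,7,8,9}:5  {5,6,7,8,9}:5
  |U|=6: {3,4,5,6,7,9}:2  {4,5,6,7,8,9}:12
  |U|=7: {2,3,4,5,6,7,9}:2  {3,4,5,6,7,8,9}:14
  |U|=8: {1,2,3,4,5,6,7,9}:2  {2,3,4,5,6,7,8,9}:16
  start at 0(e): 18
  start at 8(f): 2
sum over floor = 20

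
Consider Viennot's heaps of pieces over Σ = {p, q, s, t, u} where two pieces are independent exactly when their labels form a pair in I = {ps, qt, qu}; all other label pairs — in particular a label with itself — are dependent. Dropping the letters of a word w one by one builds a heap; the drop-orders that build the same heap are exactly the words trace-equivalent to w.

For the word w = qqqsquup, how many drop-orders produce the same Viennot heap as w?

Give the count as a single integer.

drop 0:q onto floor
drop 1:q onto {0:q}
drop 2:q onto {1:q}
drop 3:s onto {2:q}
drop 4:q onto {3:s}
drop 5:u onto {3:s}
drop 6:u onto {5:u}
drop 7:p onto {4:q, 6:u}
ground layer = {0:q}
drop-orders for the pieces not yet dropped (sum over which currently-grounded one goes next):
  1 to go: {7} 1
  2 to go: {4,7} 1  {6,7} 1
  3 to go: {4,6,7} 2  {5,6,7} 1
  4 to go: {4,5,6,7} 3
  5 to go: {3,4,5,6,7} 3
  6 to go: {2,3,4,5,6,7} 3
  if 0:q drops first: 3 orders

3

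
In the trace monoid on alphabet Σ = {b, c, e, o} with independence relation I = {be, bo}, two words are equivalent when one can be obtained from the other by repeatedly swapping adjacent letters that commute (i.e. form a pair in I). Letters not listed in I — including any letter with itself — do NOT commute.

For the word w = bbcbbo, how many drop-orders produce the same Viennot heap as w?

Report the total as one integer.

3

0(b) covers ∅
1(b) covers 0:b
2(c) covers 1:b
3(b) covers 2:c
4(b) covers 3:b
5(o) covers 2:c
floor of heap: 0:b
completions by unplaced set U, small U first (add the entries for U minus each lowest piece of U):
  |U|=1: {4}:1  {5}:1
  |U|=2: {3,4}:1  {4,5}:2
  |U|=3: {3,4,5}:3
  |U|=4: {2,3,4,5}:3
  start at 0(b): 3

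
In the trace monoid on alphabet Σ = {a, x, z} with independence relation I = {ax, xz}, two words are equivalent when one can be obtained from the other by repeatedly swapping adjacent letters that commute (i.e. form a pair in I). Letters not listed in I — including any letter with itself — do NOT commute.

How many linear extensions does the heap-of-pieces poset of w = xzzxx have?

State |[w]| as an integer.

10

0(x) covers ∅
1(z) covers ∅
2(z) covers 1:z
3(x) covers 0:x
4(x) covers 3:x
floor of heap: 0:x, 1:z
completions by unplaced set U, small U first (add the entries for U minus each lowest piece of U):
  |U|=1: {2}:1  {4}:1
  |U|=2: {1,2}:1  {2,4}:2  {3,4}:1
  |U|=3: {0,3,4}:1  {1,2,4}:3  {2,3,4}:3
  start at 0(x): 6
  start at 1(z): 4
sum over floor = 10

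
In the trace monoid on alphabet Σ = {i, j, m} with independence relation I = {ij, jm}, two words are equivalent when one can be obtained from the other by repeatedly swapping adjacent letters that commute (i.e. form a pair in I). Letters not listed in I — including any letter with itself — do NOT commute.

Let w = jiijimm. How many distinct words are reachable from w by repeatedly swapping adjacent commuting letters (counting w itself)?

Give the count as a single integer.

21

drop 0:j onto floor
drop 1:i onto floor
drop 2:i onto {1:i}
drop 3:j onto {0:j}
drop 4:i onto {2:i}
drop 5:m onto {4:i}
drop 6:m onto {5:m}
ground layer = {0:j, 1:i}
drop-orders for the pieces not yet dropped (sum over which currently-grounded one goes next):
  1 to go: {3} 1  {6} 1
  2 to go: {0,3} 1  {3,6} 2  {5,6} 1
  3 to go: {0,3,6} 3  {3,5,6} 3  {4,5,6} 1
  4 to go: {0,3,5,6} 6  {2,4,5,6} 1  {3,4,5,6} 4
  5 to go: {0,3,4,5,6} 10  {1,2,4,5,6} 1  {2,3,4,5,6} 5
  if 0:j drops first: 6 orders
  if 1:i drops first: 15 orders
heap linearizations: 21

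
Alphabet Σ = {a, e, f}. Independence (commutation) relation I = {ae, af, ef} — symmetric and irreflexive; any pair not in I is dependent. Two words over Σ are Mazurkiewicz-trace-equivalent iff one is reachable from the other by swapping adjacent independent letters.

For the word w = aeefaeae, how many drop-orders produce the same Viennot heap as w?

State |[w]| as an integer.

280

drop 0:a onto floor
drop 1:e onto floor
drop 2:e onto {1:e}
drop 3:f onto floor
drop 4:a onto {0:a}
drop 5:e onto {2:e}
drop 6:a onto {4:a}
drop 7:e onto {5:e}
ground layer = {0:a, 1:e, 3:f}
drop-orders for the pieces not yet dropped (sum over which currently-grounded one goes next):
  1 to go: {3} 1  {6} 1  {7} 1
  2 to go: {3,6} 2  {3,7} 2  {4,6} 1  {5,7} 1  {6,7} 2
  3 to go: {0,4,6} 1  {2,5,7} 1  {3,4,6} 3  {3,5,7} 3  {3,6,7} 6  {4,6,7} 3  {5,6,7} 3
  4 to go: {0,3,4,6} 4  {0,4,6,7} 4  {1,2,5,7} 1  {2,3,5,7} 4  {2,5,6,7} 4  {3,4,6,7} 12  {3,5,6,7} 12  {4,5,6,7} 6
  5 to go: {0,3,4,6,7} 20  {0,4,5,6,7} 10  {1,2,3,5,7} 5  {1,2,5,6,7} 5  {2,3,5,6,7} 20  {2,4,5,6,7} 10  {3,4,5,6,7} 30
  6 to go: {0,2,4,5,6,7} 20  {0,3,4,5,6,7} 60  {1,2,3,5,6,7} 30  {1,2,4,5,6,7} 15  {2,3,4,5,6,7} 60
  if 0:a drops first: 105 orders
  if 1:e drops first: 140 orders
  if 3:f drops first: 35 orders
heap linearizations: 280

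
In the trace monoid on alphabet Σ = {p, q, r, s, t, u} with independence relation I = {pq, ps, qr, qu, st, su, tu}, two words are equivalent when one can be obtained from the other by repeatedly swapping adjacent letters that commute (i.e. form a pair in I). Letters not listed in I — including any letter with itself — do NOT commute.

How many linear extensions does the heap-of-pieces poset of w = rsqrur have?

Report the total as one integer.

piece 0:r — minimal
piece 1:s rests on {0:r}
piece 2:q rests on {1:s}
piece 3:r rests on {1:s}
piece 4:u rests on {3:r}
piece 5:r rests on {4:u}
minimal pieces: {0:r}
ways to finish when only these pieces remain (= sum over removing one remaining piece with nothing left below it):
  1 left: {2}→1  {5}→1
  2 left: {2,5}→2  {4,5}→1
  3 left: {2,4,5}→3  {3,4,5}→1
  4 left: {2,3,4,5}→4
  placing 0:r first → 4 extensions

4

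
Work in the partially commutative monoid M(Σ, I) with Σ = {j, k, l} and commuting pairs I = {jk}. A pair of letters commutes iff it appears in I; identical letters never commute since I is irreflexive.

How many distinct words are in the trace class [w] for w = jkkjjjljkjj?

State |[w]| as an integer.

0(j) covers ∅
1(k) covers ∅
2(k) covers 1:k
3(j) covers 0:j
4(j) covers 3:j
5(j) covers 4:j
6(l) covers 2:k, 5:j
7(j) covers 6:l
8(k) covers 6:l
9(j) covers 7:j
10(j) covers 9:j
floor of heap: 0:j, 1:k
completions by unplaced set U, small U first (add the entries for U minus each lowest piece of U):
  |U|=1: {8}:1  {10}:1
  |U|=2: {8,10}:2  {9,10}:1
  |U|=3: {7,9,10}:1  {8,9,10}:3
  |U|=4: {7,8,9,10}:4
  |U|=5: {6,7,8,9,10}:4
  |U|=6: {2,6,7,8,9,10}:4  {5,6,7,8,9,10}:4
  |U|=7: {1,2,6,7,8,9,10}:4  {2,5,6,7,8,9,10}:8  {4,5,6,7,8,9,10}:4
  |U|=8: {1,2,5,6,7,8,9,10}:12  {2,4,5,6,7,8,9,10}:12  {3,4,5,6,7,8,9,10}:4
  |U|=9: {0,3,4,5,6,7,8,9,10}:4  {1,2,4,5,6,7,8,9,10}:24  {2,3,4,5,6,7,8,9,10}:16
  start at 0(j): 40
  start at 1(k): 20
sum over floor = 60

60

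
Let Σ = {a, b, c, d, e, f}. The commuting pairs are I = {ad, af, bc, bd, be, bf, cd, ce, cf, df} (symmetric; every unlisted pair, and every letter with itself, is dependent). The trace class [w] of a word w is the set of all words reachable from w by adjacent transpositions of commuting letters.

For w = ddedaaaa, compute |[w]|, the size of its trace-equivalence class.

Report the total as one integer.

5

piece 0:d — minimal
piece 1:d rests on {0:d}
piece 2:e rests on {1:d}
piece 3:d rests on {2:e}
piece 4:a rests on {2:e}
piece 5:a rests on {4:a}
piece 6:a rests on {5:a}
piece 7:a rests on {6:a}
minimal pieces: {0:d}
ways to finish when only these pieces remain (= sum over removing one remaining piece with nothing left below it):
  1 left: {3}→1  {7}→1
  2 left: {3,7}→2  {6,7}→1
  3 left: {3,6,7}→3  {5,6,7}→1
  4 left: {3,5,6,7}→4  {4,5,6,7}→1
  5 left: {3,4,5,6,7}→5
  6 left: {2,3,4,5,6,7}→5
  placing 0:d first → 5 extensions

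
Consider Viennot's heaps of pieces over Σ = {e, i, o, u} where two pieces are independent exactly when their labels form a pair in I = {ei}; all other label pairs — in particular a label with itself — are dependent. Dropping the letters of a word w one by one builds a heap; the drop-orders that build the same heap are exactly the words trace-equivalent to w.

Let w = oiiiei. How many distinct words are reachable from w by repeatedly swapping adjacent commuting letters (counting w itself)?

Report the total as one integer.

piece 0:o — minimal
piece 1:i rests on {0:o}
piece 2:i rests on {1:i}
piece 3:i rests on {2:i}
piece 4:e rests on {0:o}
piece 5:i rests on {3:i}
minimal pieces: {0:o}
ways to finish when only these pieces remain (= sum over removing one remaining piece with nothing left below it):
  1 left: {4}→1  {5}→1
  2 left: {3,5}→1  {4,5}→2
  3 left: {2,3,5}→1  {3,4,5}→3
  4 left: {1,2,3,5}→1  {2,3,4,5}→4
  placing 0:o first → 5 extensions

5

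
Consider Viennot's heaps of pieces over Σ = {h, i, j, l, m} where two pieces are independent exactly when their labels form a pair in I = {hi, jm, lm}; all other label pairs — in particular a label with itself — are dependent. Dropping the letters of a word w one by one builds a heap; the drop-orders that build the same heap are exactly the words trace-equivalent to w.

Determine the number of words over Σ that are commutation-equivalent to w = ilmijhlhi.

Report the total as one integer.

4

#0=i has no predecessor
#1=l depends on [0:i]
#2=m depends on [0:i]
#3=i depends on [1:l, 2:m]
#4=j depends on [3:i]
#5=h depends on [4:j]
#6=l depends on [5:h]
#7=h depends on [6:l]
#8=i depends on [6:l]
sources: [0:i]
N(rest) = Σ N(rest − s) over sources s of rest; N(one piece) = 1:
  size 1 → [7]=1  [8]=1
  size 2 → [7,8]=2
  size 3 → [6,7,8]=2
  size 4 → [5,6,7,8]=2
  size 5 → [4,5,6,7,8]=2
  size 6 → [3,4,5,6,7,8]=2
  size 7 → [1,3,4,5,6,7,8]=2  [2,3,4,5,6,7,8]=2
  first=0(i) contributes 4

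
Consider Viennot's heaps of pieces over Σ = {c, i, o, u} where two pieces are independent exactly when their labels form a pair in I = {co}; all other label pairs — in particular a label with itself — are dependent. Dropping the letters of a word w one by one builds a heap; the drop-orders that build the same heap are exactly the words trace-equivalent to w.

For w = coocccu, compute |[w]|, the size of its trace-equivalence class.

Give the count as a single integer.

15

0(c) covers ∅
1(o) covers ∅
2(o) covers 1:o
3(c) covers 0:c
4(c) covers 3:c
5(c) covers 4:c
6(u) covers 2:o, 5:c
floor of heap: 0:c, 1:o
completions by unplaced set U, small U first (add the entries for U minus each lowest piece of U):
  |U|=1: {6}:1
  |U|=2: {2,6}:1  {5,6}:1
  |U|=3: {1,2,6}:1  {2,5,6}:2  {4,5,6}:1
  |U|=4: {1,2,5,6}:3  {2,4,5,6}:3  {3,4,5,6}:1
  |U|=5: {0,3,4,5,6}:1  {1,2,4,5,6}:6  {2,3,4,5,6}:4
  start at 0(c): 10
  start at 1(o): 5
sum over floor = 15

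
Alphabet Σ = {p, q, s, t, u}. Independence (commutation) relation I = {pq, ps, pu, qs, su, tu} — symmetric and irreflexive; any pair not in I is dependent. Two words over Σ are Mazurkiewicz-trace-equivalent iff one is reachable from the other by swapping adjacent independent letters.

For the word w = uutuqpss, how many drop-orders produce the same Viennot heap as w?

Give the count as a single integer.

0(u) covers ∅
1(u) covers 0:u
2(t) covers ∅
3(u) covers 1:u
4(q) covers 2:t, 3:u
5(p) covers 2:t
6(s) covers 2:t
7(s) covers 6:s
floor of heap: 0:u, 2:t
completions by unplaced set U, small U first (add the entries for U minus each lowest piece of U):
  |U|=1: {4}:1  {5}:1  {7}:1
  |U|=2: {3,4}:1  {4,5}:2  {4,7}:2  {5,7}:2  {6,7}:1
  |U|=3: {1,3,4}:1  {3,4,5}:3  {3,4,7}:3  {4,5,7}:6  {4,6,7}:3  {5,6,7}:3
  |U|=4: {0,1,3,4}:1  {1,3,4,5}:4  {1,3,4,7}:4  {3,4,5,7}:12  {3,4,6,7}:6  {4,5,6,7}:12
  |U|=5: {0,1,3,4,5}:5  {0,1,3,4,7}:5  {1,3,4,5,7}:20  {1,3,4,6,7}:10  {2,4,5,6,7}:12  {3,4,5,6,7}:30
  |U|=6: {0,1,3,4,5,7}:30  {0,1,3,4,6,7}:15  {1,3,4,5,6,7}:60  {2,3,4,5,6,7}:42
  start at 0(u): 102
  start at 2(t): 105
sum over floor = 207

207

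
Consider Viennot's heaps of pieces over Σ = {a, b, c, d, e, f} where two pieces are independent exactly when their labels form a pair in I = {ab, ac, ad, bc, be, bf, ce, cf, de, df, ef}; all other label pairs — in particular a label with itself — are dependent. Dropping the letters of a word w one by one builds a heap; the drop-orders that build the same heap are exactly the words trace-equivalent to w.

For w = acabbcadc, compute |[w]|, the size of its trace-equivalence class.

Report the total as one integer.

504

piece 0:a — minimal
piece 1:c — minimal
piece 2:a rests on {0:a}
piece 3:b — minimal
piece 4:b rests on {3:b}
piece 5:c rests on {1:c}
piece 6:a rests on {2:a}
piece 7:d rests on {4:b, 5:c}
piece 8:c rests on {7:d}
minimal pieces: {0:a, 1:c, 3:b}
ways to finish when only these pieces remain (= sum over removing one remaining piece with nothing left below it):
  1 left: {6}→1  {8}→1
  2 left: {2,6}→1  {6,8}→2  {7,8}→1
  3 left: {0,2,6}→1  {2,6,8}→3  {4,7,8}→1  {5,7,8}→1  {6,7,8}→3
  4 left: {0,2,6,8}→4  {1,5,7,8}→1  {2,6,7,8}→6  {3,4,7,8}→1  {4,5,7,8}→2  {4,6,7,8}→4  {5,6,7,8}→4
  5 left: {0,2,6,7,8}→10  {1,4,5,7,8}→3  {1,5,6,7,8}→5  {2,4,6,7,8}→10  {2,5,6,7,8}→10  {3,4,5,7,8}→3  {3,4,6,7,8}→5  {4,5,6,7,8}→10
  6 left: {0,2,4,6,7,8}→20  {0,2,5,6,7,8}→20  {1,2,5,6,7,8}→15  {1,3,4,5,7,8}→6  {1,4,5,6,7,8}→18  {2,3,4,6,7,8}→15  {2,4,5,6,7,8}→30  {3,4,5,6,7,8}→18
  7 left: {0,1,2,5,6,7,8}→35  {0,2,3,4,6,7,8}→35  {0,2,4,5,6,7,8}→70  {1,2,4,5,6,7,8}→63  {1,3,4,5,6,7,8}→42  {2,3,4,5,6,7,8}→63
  placing 0:a first → 168 extensions
  placing 1:c first → 168 extensions
  placing 3:b first → 168 extensions
total linear extensions = 504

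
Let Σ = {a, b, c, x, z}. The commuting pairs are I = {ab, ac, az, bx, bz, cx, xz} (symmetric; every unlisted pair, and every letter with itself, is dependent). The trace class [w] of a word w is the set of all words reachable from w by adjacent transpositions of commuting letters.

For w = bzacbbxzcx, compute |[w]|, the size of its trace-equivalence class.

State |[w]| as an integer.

720

#0=b has no predecessor
#1=z has no predecessor
#2=a has no predecessor
#3=c depends on [0:b, 1:z]
#4=b depends on [3:c]
#5=b depends on [4:b]
#6=x depends on [2:a]
#7=z depends on [3:c]
#8=c depends on [5:b, 7:z]
#9=x depends on [6:x]
sources: [0:b, 1:z, 2:a]
N(rest) = Σ N(rest − s) over sources s of rest; N(one piece) = 1:
  size 1 → [8]=1  [9]=1
  size 2 → [5,8]=1  [6,9]=1  [7,8]=1  [8,9]=2
  size 3 → [2,6,9]=1  [4,5,8]=1  [5,7,8]=2  [5,8,9]=3  [6,8,9]=3  [7,8,9]=3
  size 4 → [2,6,8,9]=4  [4,5,7,8]=3  [4,5,8,9]=4  [5,6,8,9]=6  [5,7,8,9]=8  [6,7,8,9]=6
  size 5 → [2,5,6,8,9]=10  [2,6,7,8,9]=10  [3,4,5,7,8]=3  [4,5,6,8,9]=10  [4,5,7,8,9]=15  [5,6,7,8,9]=20
  size 6 → [0,3,4,5,7,8]=3  [1,3,4,5,7,8]=3  [2,4,5,6,8,9]=20  [2,5,6,7,8,9]=40  [3,4,5,7,8,9]=18  [4,5,6,7,8,9]=45
  size 7 → [0,1,3,4,5,7,8]=6  [0,3,4,5,7,8,9]=21  [1,3,4,5,7,8,9]=21  [2,4,5,6,7,8,9]=105  [3,4,5,6,7,8,9]=63
  size 8 → [0,1,3,4,5,7,8,9]=48  [0,3,4,5,6,7,8,9]=84  [1,3,4,5,6,7,8,9]=84  [2,3,4,5,6,7,8,9]=168
  first=0(b) contributes 252
  first=1(z) contributes 252
  first=2(a) contributes 216
|[w]| = 720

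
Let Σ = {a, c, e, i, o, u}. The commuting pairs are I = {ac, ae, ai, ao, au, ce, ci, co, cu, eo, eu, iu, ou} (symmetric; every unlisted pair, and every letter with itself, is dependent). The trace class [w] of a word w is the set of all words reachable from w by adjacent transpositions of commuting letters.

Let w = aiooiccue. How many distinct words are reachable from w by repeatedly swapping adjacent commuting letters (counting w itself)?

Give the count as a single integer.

1512

#0=a has no predecessor
#1=i has no predecessor
#2=o depends on [1:i]
#3=o depends on [2:o]
#4=i depends on [3:o]
#5=c has no predecessor
#6=c depends on [5:c]
#7=u has no predecessor
#8=e depends on [4:i]
sources: [0:a, 1:i, 5:c, 7:u]
N(rest) = Σ N(rest − s) over sources s of rest; N(one piece) = 1:
  size 1 → [0]=1  [6]=1  [7]=1  [8]=1
  size 2 → [0,6]=2  [0,7]=2  [0,8]=2  [4,8]=1  [5,6]=1  [6,7]=2  [6,8]=2  [7,8]=2
  size 3 → [0,4,8]=3  [0,5,6]=3  [0,6,7]=6  [0,6,8]=6  [0,7,8]=6  [3,4,8]=1  [4,6,8]=3  [4,7,8]=3  [5,6,7]=3  [5,6,8]=3  [6,7,8]=6
  size 4 → [0,3,4,8]=4  [0,4,6,8]=12  [0,4,7,8]=12  [0,5,6,7]=12  [0,5,6,8]=12  [0,6,7,8]=24  [2,3,4,8]=1  [3,4,6,8]=4  [3,4,7,8]=4  [4,5,6,8]=6  [4,6,7,8]=12  [5,6,7,8]=12
  size 5 → [0,2,3,4,8]=5  [0,3,4,6,8]=20  [0,3,4,7,8]=20  [0,4,5,6,8]=30  [0,4,6,7,8]=60  [0,5,6,7,8]=60  [1,2,3,4,8]=1  [2,3,4,6,8]=5  [2,3,4,7,8]=5  [3,4,5,6,8]=10  [3,4,6,7,8]=20  [4,5,6,7,8]=30
  size 6 → [0,1,2,3,4,8]=6  [0,2,3,4,6,8]=30  [0,2,3,4,7,8]=30  [0,3,4,5,6,8]=60  [0,3,4,6,7,8]=120  [0,4,5,6,7,8]=180  [1,2,3,4,6,8]=6  [1,2,3,4,7,8]=6  [2,3,4,5,6,8]=15  [2,3,4,6,7,8]=30  [3,4,5,6,7,8]=60
  size 7 → [0,1,2,3,4,6,8]=42  [0,1,2,3,4,7,8]=42  [0,2,3,4,5,6,8]=105  [0,2,3,4,6,7,8]=210  [0,3,4,5,6,7,8]=420  [1,2,3,4,5,6,8]=21  [1,2,3,4,6,7,8]=42  [2,3,4,5,6,7,8]=105
  first=0(a) contributes 168
  first=1(i) contributes 840
  first=5(c) contributes 336
  first=7(u) contributes 168
|[w]| = 1512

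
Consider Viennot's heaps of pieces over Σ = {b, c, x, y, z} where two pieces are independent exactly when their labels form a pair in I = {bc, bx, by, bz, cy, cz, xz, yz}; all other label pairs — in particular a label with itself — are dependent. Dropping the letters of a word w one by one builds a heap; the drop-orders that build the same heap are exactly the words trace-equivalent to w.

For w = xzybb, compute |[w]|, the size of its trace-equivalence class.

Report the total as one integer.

#0=x has no predecessor
#1=z has no predecessor
#2=y depends on [0:x]
#3=b has no predecessor
#4=b depends on [3:b]
sources: [0:x, 1:z, 3:b]
N(rest) = Σ N(rest − s) over sources s of rest; N(one piece) = 1:
  size 1 → [1]=1  [2]=1  [4]=1
  size 2 → [0,2]=1  [1,2]=2  [1,4]=2  [2,4]=2  [3,4]=1
  size 3 → [0,1,2]=3  [0,2,4]=3  [1,2,4]=6  [1,3,4]=3  [2,3,4]=3
  first=0(x) contributes 12
  first=1(z) contributes 6
  first=3(b) contributes 12
|[w]| = 30

30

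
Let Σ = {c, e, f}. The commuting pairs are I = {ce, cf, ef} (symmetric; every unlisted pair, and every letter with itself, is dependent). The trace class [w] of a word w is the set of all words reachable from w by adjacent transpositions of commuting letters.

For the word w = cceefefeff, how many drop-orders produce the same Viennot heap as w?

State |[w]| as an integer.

3150

#0=c has no predecessor
#1=c depends on [0:c]
#2=e has no predecessor
#3=e depends on [2:e]
#4=f has no predecessor
#5=e depends on [3:e]
#6=f depends on [4:f]
#7=e depends on [5:e]
#8=f depends on [6:f]
#9=f depends on [8:f]
sources: [0:c, 2:e, 4:f]
N(rest) = Σ N(rest − s) over sources s of rest; N(one piece) = 1:
  size 1 → [1]=1  [7]=1  [9]=1
  size 2 → [0,1]=1  [1,7]=2  [1,9]=2  [5,7]=1  [7,9]=2  [8,9]=1
  size 3 → [0,1,7]=3  [0,1,9]=3  [1,5,7]=3  [1,7,9]=6  [1,8,9]=3  [3,5,7]=1  [5,7,9]=3  [6,8,9]=1  [7,8,9]=3
  size 4 → [0,1,5,7]=6  [0,1,7,9]=12  [0,1,8,9]=6  [1,3,5,7]=4  [1,5,7,9]=12  [1,6,8,9]=4  [1,7,8,9]=12  [2,3,5,7]=1  [3,5,7,9]=4  [4,6,8,9]=1  [5,7,8,9]=6  [6,7,8,9]=4
  size 5 → [0,1,3,5,7]=10  [0,1,5,7,9]=30  [0,1,6,8,9]=10  [0,1,7,8,9]=30  [1,2,3,5,7]=5  [1,3,5,7,9]=20  [1,4,6,8,9]=5  [1,5,7,8,9]=30  [1,6,7,8,9]=20  [2,3,5,7,9]=5  [3,5,7,8,9]=10  [4,6,7,8,9]=5  [5,6,7,8,9]=10
  size 6 → [0,1,2,3,5,7]=15  [0,1,3,5,7,9]=60  [0,1,4,6,8,9]=15  [0,1,5,7,8,9]=90  [0,1,6,7,8,9]=60  [1,2,3,5,7,9]=30  [1,3,5,7,8,9]=60  [1,4,6,7,8,9]=30  [1,5,6,7,8,9]=60  [2,3,5,7,8,9]=15  [3,5,6,7,8,9]=20  [4,5,6,7,8,9]=15
  size 7 → [0,1,2,3,5,7,9]=105  [0,1,3,5,7,8,9]=210  [0,1,4,6,7,8,9]=105  [0,1,5,6,7,8,9]=210  [1,2,3,5,7,8,9]=105  [1,3,5,6,7,8,9]=140  [1,4,5,6,7,8,9]=105  [2,3,5,6,7,8,9]=35  [3,4,5,6,7,8,9]=35
  size 8 → [0,1,2,3,5,7,8,9]=420  [0,1,3,5,6,7,8,9]=560  [0,1,4,5,6,7,8,9]=420  [1,2,3,5,6,7,8,9]=280  [1,3,4,5,6,7,8,9]=280  [2,3,4,5,6,7,8,9]=70
  first=0(c) contributes 630
  first=2(e) contributes 1260
  first=4(f) contributes 1260
|[w]| = 3150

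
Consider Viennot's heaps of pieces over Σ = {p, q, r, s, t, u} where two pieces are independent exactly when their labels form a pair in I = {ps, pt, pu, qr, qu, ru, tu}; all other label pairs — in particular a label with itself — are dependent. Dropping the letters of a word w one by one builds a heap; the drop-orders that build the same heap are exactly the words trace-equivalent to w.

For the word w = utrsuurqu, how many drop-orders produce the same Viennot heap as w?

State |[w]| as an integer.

60

piece 0:u — minimal
piece 1:t — minimal
piece 2:r rests on {1:t}
piece 3:s rests on {0:u, 2:r}
piece 4:u rests on {3:s}
piece 5:u rests on {4:u}
piece 6:r rests on {3:s}
piece 7:q rests on {3:s}
piece 8:u rests on {5:u}
minimal pieces: {0:u, 1:t}
ways to finish when only these pieces remain (= sum over removing one remaining piece with nothing left below it):
  1 left: {6}→1  {7}→1  {8}→1
  2 left: {5,8}→1  {6,7}→2  {6,8}→2  {7,8}→2
  3 left: {4,5,8}→1  {5,6,8}→3  {5,7,8}→3  {6,7,8}→6
  4 left: {4,5,6,8}→4  {4,5,7,8}→4  {5,6,7,8}→12
  5 left: {4,5,6,7,8}→20
  6 left: {3,4,5,6,7,8}→20
  7 left: {0,3,4,5,6,7,8}→20  {2,3,4,5,6,7,8}→20
  placing 0:u first → 20 extensions
  placing 1:t first → 40 extensions
total linear extensions = 60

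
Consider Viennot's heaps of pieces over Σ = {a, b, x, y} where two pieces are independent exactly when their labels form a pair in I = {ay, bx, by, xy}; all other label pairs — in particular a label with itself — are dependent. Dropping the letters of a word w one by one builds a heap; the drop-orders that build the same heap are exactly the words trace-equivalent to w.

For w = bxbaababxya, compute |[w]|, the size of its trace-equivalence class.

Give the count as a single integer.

66

drop 0:b onto floor
drop 1:x onto floor
drop 2:b onto {0:b}
drop 3:a onto {1:x, 2:b}
drop 4:a onto {3:a}
drop 5:b onto {4:a}
drop 6:a onto {5:b}
drop 7:b onto {6:a}
drop 8:x onto {6:a}
drop 9:y onto floor
drop 10:a onto {7:b, 8:x}
ground layer = {0:b, 1:x, 9:y}
drop-orders for the pieces not yet dropped (sum over which currently-grounded one goes next):
  1 to go: {9} 1  {10} 1
  2 to go: {7,10} 1  {8,10} 1  {9,10} 2
  3 to go: {7,8,10} 2  {7,9,10} 3  {8,9,10} 3
  4 to go: {6,7,8,10} 2  {7,8,9,10} 8
  5 to go: {5,6,7,8,10} 2  {6,7,8,9,10} 10
  6 to go: {4,5,6,7,8,10} 2  {5,6,7,8,9,10} 12
  7 to go: {3,4,5,6,7,8,10} 2  {4,5,6,7,8,9,10} 14
  8 to go: {1,3,4,5,6,7,8,10} 2  {2,3,4,5,6,7,8,10} 2  {3,4,5,6,7,8,9,10} 16
  9 to go: {0,2,3,4,5,6,7,8,10} 2  {1,2,3,4,5,6,7,8,10} 4  {1,3,4,5,6,7,8,9,10} 18  {2,3,4,5,6,7,8,9,10} 18
  if 0:b drops first: 40 orders
  if 1:x drops first: 20 orders
  if 9:y drops first: 6 orders
heap linearizations: 66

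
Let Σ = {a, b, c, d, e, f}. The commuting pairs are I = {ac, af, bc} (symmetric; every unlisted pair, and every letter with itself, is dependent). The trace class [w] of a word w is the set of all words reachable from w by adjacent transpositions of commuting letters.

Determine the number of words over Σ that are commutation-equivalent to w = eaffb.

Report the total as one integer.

3

0(e) covers ∅
1(a) covers 0:e
2(f) covers 0:e
3(f) covers 2:f
4(b) covers 1:a, 3:f
floor of heap: 0:e
completions by unplaced set U, small U first (add the entries for U minus each lowest piece of U):
  |U|=1: {4}:1
  |U|=2: {1,4}:1  {3,4}:1
  |U|=3: {1,3,4}:2  {2,3,4}:1
  start at 0(e): 3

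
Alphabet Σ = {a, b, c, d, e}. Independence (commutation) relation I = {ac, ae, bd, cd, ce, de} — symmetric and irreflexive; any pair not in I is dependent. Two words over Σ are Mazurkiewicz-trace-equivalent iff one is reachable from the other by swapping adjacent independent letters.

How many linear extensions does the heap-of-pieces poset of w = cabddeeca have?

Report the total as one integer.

0(c) covers ∅
1(a) covers ∅
2(b) covers 0:c, 1:a
3(d) covers 1:a
4(d) covers 3:d
5(e) covers 2:b
6(e) covers 5:e
7(c) covers 2:b
8(a) covers 2:b, 4:d
floor of heap: 0:c, 1:a
completions by unplaced set U, small U first (add the entries for U minus each lowest piece of U):
  |U|=1: {6}:1  {7}:1  {8}:1
  |U|=2: {4,8}:1  {5,6}:1  {6,7}:2  {6,8}:2  {7,8}:2
  |U|=3: {3,4,8}:1  {4,6,8}:3  {4,7,8}:3  {5,6,7}:3  {5,6,8}:3  {6,7,8}:6
  |U|=4: {3,4,6,8}:4  {3,4,7,8}:4  {4,5,6,8}:6  {4,6,7,8}:12  {5,6,7,8}:12
  |U|=5: {2,5,6,7,8}:12  {3,4,5,6,8}:10  {3,4,6,7,8}:20  {4,5,6,7,8}:30
  |U|=6: {0,2,5,6,7,8}:12  {2,4,5,6,7,8}:42  {3,4,5,6,7,8}:60
  |U|=7: {0,2,4,5,6,7,8}:54  {2,3,4,5,6,7,8}:102
  start at 0(c): 102
  start at 1(a): 156
sum over floor = 258

258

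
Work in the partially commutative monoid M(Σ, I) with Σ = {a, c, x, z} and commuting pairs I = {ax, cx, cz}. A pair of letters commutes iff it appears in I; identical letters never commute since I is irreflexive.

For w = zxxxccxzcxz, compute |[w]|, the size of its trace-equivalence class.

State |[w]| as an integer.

drop 0:z onto floor
drop 1:x onto {0:z}
drop 2:x onto {1:x}
drop 3:x onto {2:x}
drop 4:c onto floor
drop 5:c onto {4:c}
drop 6:x onto {3:x}
drop 7:z onto {6:x}
drop 8:c onto {5:c}
drop 9:x onto {7:z}
drop 10:z onto {9:x}
ground layer = {0:z, 4:c}
drop-orders for the pieces not yet dropped (sum over which currently-grounded one goes next):
  1 to go: {8} 1  {10} 1
  2 to go: {5,8} 1  {8,10} 2  {9,10} 1
  3 to go: {4,5,8} 1  {5,8,10} 3  {7,9,10} 1  {8,9,10} 3
  4 to go: {4,5,8,10} 4  {5,8,9,10} 6  {6,7,9,10} 1  {7,8,9,10} 4
  5 to go: {3,6,7,9,10} 1  {4,5,8,9,10} 10  {5,7,8,9,10} 10  {6,7,8,9,10} 5
  6 to go: {2,3,6,7,9,10} 1  {3,6,7,8,9,10} 6  {4,5,7,8,9,10} 20  {5,6,7,8,9,10} 15
  7 to go: {1,2,3,6,7,9,10} 1  {2,3,6,7,8,9,10} 7  {3,5,6,7,8,9,10} 21  {4,5,6,7,8,9,10} 35
  8 to go: {0,1,2,3,6,7,9,10} 1  {1,2,3,6,7,8,9,10} 8  {2,3,5,6,7,8,9,10} 28  {3,4,5,6,7,8,9,10} 56
  9 to go: {0,1,2,3,6,7,8,9,10} 9  {1,2,3,5,6,7,8,9,10} 36  {2,3,4,5,6,7,8,9,10} 84
  if 0:z drops first: 120 orders
  if 4:c drops first: 45 orders
heap linearizations: 165

165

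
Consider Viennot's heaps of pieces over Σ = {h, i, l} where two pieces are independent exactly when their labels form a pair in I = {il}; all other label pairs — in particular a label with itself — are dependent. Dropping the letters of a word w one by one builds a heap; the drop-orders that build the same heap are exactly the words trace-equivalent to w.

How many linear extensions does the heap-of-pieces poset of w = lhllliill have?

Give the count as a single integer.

21

drop 0:l onto floor
drop 1:h onto {0:l}
drop 2:l onto {1:h}
drop 3:l onto {2:l}
drop 4:l onto {3:l}
drop 5:i onto {1:h}
drop 6:i onto {5:i}
drop 7:l onto {4:l}
drop 8:l onto {7:l}
ground layer = {0:l}
drop-orders for the pieces not yet dropped (sum over which currently-grounded one goes next):
  1 to go: {6} 1  {8} 1
  2 to go: {5,6} 1  {6,8} 2  {7,8} 1
  3 to go: {4,7,8} 1  {5,6,8} 3  {6,7,8} 3
  4 to go: {3,4,7,8} 1  {4,6,7,8} 4  {5,6,7,8} 6
  5 to go: {2,3,4,7,8} 1  {3,4,6,7,8} 5  {4,5,6,7,8} 10
  6 to go: {2,3,4,6,7,8} 6  {3,4,5,6,7,8} 15
  7 to go: {2,3,4,5,6,7,8} 21
  if 0:l drops first: 21 orders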